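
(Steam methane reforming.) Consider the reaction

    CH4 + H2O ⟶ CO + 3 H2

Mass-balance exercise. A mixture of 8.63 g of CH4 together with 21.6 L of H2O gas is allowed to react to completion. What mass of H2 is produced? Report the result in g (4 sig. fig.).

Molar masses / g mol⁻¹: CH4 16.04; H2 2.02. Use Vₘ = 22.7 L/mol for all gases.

n(CH4) = 8.630 / 16.04 = 0.5380 mol
n(H2O) = 21.60 / 22.7 = 0.9515 mol
n/ν for CH4 = 0.5380/1 = 0.5380
n/ν for H2O = 0.9515/1 = 0.9515
Smallest n/ν is CH4 → limiting reagent.
n(H2) = (3/1) × 0.5380 = 1.614 mol
mass = 1.614 × 2.02 = 3.260 g

3.260 g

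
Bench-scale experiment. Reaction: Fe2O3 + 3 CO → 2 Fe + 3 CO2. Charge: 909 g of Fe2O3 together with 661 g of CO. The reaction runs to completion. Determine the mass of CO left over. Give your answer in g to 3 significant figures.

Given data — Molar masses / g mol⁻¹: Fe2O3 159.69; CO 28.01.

n(Fe2O3) = 909.0 / 159.69 = 5.692 mol
n(CO) = 661.0 / 28.01 = 23.60 mol
n/ν for Fe2O3 = 5.692/1 = 5.692
n/ν for CO = 23.60/3 = 7.867
Smallest n/ν is Fe2O3 → limiting reagent.
CO consumed = (3/1) × 5.692 = 17.08 mol
CO remaining = 23.60 − 17.08 = 6.520 mol
mass = 6.520 × 28.01 = 182.6 g

183 g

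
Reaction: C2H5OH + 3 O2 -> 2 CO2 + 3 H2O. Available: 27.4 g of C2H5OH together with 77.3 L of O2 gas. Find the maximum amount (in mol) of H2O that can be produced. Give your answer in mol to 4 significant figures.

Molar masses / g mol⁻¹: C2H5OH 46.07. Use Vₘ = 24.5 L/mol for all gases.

n(C2H5OH) = 27.40 / 46.07 = 0.5947 mol
n(O2) = 77.30 / 24.5 = 3.155 mol
n/ν for C2H5OH = 0.5947/1 = 0.5947
n/ν for O2 = 3.155/3 = 1.052
Smallest n/ν is C2H5OH → limiting reagent.
n(H2O) = (3/1) × 0.5947 = 1.784 mol

1.784 mol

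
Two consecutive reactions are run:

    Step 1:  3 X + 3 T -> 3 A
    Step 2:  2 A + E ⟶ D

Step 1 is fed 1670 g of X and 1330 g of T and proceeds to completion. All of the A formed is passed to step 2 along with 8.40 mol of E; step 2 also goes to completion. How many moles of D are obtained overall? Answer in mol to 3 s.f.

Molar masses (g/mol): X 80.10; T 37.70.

Step 1:
n(X) = 1670 / 80.10 = 20.85 mol
n(T) = 1330 / 37.70 = 35.28 mol
n/ν for X = 20.85/3 = 6.950
n/ν for T = 35.28/3 = 11.76
Smallest n/ν is X → limiting reagent.
n(A) produced = (3/3) × 20.85 = 20.85 mol
Step 2:
n(A) available = 20.85 mol
n(E) = 8.400 mol
n/ν for A = 20.85/2 = 10.43
n/ν for E = 8.400/1 = 8.400
Smallest n/ν is E → limiting reagent.
n(D) = (1/1) × 8.400 = 8.400 mol

8.40 mol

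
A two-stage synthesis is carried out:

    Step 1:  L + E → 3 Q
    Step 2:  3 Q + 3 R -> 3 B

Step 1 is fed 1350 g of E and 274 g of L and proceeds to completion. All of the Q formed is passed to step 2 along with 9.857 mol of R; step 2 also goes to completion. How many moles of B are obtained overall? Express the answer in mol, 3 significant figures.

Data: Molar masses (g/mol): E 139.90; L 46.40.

9.86 mol

Step 1:
n(E) = 1350 / 139.90 = 9.650 mol
n(L) = 274.0 / 46.40 = 5.905 mol
n/ν → E: 9.650, L: 5.905; L is limiting.
n(Q) produced = (3/1) × 5.905 = 17.72 mol
Step 2:
n(Q) available = 17.72 mol
n(R) = 9.857 mol
n/ν → Q: 5.907, R: 3.286; R is limiting.
n(B) = (3/3) × 9.857 = 9.857 mol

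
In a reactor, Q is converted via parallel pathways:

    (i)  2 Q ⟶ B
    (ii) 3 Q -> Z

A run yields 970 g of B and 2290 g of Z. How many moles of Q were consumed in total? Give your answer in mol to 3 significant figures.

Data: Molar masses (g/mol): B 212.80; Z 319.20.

n(B) = 970 / 212.80 = 4.558 mol
n(Z) = 2290 / 319.20 = 7.174 mol
n(Q) via (i) = (2/1)×4.558 = 9.116 mol
n(Q) via (ii) = (3/1)×7.174 = 21.52 mol
total n(Q) = 9.116 + 21.52 = 30.64 mol

30.6 mol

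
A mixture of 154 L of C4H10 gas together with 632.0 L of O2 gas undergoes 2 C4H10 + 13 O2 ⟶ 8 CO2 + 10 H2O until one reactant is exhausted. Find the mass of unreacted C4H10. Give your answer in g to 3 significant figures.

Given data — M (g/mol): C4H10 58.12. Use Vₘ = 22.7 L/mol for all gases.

n(C4H10) = 154.0 / 22.7 = 6.784 mol
n(O2) = 632.0 / 22.7 = 27.84 mol
n/ν → C4H10: 3.392, O2: 2.142; O2 is limiting.
C4H10 consumed = (2/13) × 27.84 = 4.283 mol
C4H10 remaining = 6.784 − 4.283 = 2.501 mol
mass = 2.501 × 58.12 = 145.4 g

145 g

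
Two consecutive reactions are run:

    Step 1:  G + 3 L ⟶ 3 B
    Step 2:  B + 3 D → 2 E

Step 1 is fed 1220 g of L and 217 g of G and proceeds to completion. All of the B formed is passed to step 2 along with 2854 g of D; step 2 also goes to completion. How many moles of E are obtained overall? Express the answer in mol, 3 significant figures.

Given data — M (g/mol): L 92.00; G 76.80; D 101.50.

17.0 mol

Step 1:
n(L) = 1220 / 92.00 = 13.26 mol
n(G) = 217.0 / 76.80 = 2.826 mol
n/ν → L: 4.420, G: 2.826; G is limiting.
n(B) produced = (3/1) × 2.826 = 8.478 mol
Step 2:
n(B) available = 8.478 mol
n(D) = 2854 / 101.50 = 28.12 mol
n/ν → B: 8.478, D: 9.373; B is limiting.
n(E) = (2/1) × 8.478 = 16.96 mol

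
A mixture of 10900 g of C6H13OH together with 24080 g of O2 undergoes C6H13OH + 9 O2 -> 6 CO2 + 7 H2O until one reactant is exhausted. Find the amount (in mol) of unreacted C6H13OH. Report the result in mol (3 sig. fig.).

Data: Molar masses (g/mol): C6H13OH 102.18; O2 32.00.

n(C6H13OH) = 10900 / 102.18 = 106.7 mol
n(O2) = 24080 / 32.00 = 752.5 mol
n/ν for C6H13OH = 106.7/1 = 106.7
n/ν for O2 = 752.5/9 = 83.61
Smallest n/ν is O2 → limiting reagent.
C6H13OH consumed = (1/9) × 752.5 = 83.61 mol
C6H13OH remaining = 106.7 − 83.61 = 23.09 mol

23.1 mol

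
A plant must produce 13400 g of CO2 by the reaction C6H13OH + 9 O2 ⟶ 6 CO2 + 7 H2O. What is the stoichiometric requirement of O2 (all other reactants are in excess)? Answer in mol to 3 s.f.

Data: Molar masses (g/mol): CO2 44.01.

457 mol

n(CO2) = 13400 / 44.01 = 304.5 mol
n(O2) = (9/6) × 304.5 = 456.8 mol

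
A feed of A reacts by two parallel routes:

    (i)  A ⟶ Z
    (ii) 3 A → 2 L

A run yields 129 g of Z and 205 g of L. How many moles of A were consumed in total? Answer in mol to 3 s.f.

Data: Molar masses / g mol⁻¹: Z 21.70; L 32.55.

15.4 mol

n(Z) = 129 / 21.70 = 5.945 mol
n(L) = 205 / 32.55 = 6.298 mol
n(A) via (i) = (1/1)×5.945 = 5.945 mol
n(A) via (ii) = (3/2)×6.298 = 9.447 mol
total n(A) = 5.945 + 9.447 = 15.39 mol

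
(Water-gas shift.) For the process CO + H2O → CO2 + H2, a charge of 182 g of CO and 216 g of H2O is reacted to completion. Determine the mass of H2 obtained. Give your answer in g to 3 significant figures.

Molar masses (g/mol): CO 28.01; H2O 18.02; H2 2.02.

n(CO) = 182.0 / 28.01 = 6.498 mol
n(H2O) = 216.0 / 18.02 = 11.99 mol
n/ν for CO = 6.498/1 = 6.498
n/ν for H2O = 11.99/1 = 11.99
Smallest n/ν is CO → limiting reagent.
n(H2) = (1/1) × 6.498 = 6.498 mol
mass = 6.498 × 2.02 = 13.13 g

13.1 g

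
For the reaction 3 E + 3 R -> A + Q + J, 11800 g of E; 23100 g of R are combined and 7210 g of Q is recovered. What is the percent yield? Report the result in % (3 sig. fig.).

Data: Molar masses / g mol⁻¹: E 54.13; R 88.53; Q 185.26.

53.6 %

n(E) = 11800 / 54.13 = 218.0 mol
n(R) = 23100 / 88.53 = 260.9 mol
n/ν → E: 72.67, R: 86.97; E is limiting.
theoretical n(Q) = (1/3) × 218.0 = 72.67 mol → 13460 g
% yield = 7210 / 13460 × 100 = 53.57 %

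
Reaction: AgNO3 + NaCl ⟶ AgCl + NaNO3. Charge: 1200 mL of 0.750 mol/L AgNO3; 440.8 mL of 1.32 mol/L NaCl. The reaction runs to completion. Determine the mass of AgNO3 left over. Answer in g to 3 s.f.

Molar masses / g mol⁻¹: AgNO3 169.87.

54.0 g

n(AgNO3) = 0.750 × 1200/1000 = 0.9000 mol
n(NaCl) = 1.32 × 440.8/1000 = 0.5819 mol
n/ν for AgNO3 = 0.9000/1 = 0.9000
n/ν for NaCl = 0.5819/1 = 0.5819
Smallest n/ν is NaCl → limiting reagent.
AgNO3 consumed = (1/1) × 0.5819 = 0.5819 mol
AgNO3 remaining = 0.9000 − 0.5819 = 0.3181 mol
mass = 0.3181 × 169.87 = 54.04 g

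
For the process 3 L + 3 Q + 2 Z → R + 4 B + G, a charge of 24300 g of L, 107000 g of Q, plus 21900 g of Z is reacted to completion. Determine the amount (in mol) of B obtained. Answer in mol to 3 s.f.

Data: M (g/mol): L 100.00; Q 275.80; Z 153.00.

286 mol

n(L) = 24300 / 100.00 = 243.0 mol
n(Q) = 107000 / 275.80 = 388.0 mol
n(Z) = 21900 / 153.00 = 143.1 mol
n/ν → L: 81.00, Q: 129.3, Z: 71.55; Z is limiting.
n(B) = (4/2) × 143.1 = 286.2 mol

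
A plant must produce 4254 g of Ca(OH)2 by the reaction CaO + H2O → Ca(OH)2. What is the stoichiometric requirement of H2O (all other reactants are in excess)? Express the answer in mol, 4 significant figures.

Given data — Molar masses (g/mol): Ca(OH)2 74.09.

57.42 mol

n(Ca(OH)2) = 4254 / 74.09 = 57.42 mol
n(H2O) = (1/1) × 57.42 = 57.42 mol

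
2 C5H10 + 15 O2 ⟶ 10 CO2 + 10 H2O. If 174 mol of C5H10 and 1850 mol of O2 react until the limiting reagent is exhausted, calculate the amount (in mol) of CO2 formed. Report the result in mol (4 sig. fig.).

870.0 mol

n(C5H10) = 174.0 mol
n(O2) = 1850 mol
n/ν for C5H10 = 174.0/2 = 87.00
n/ν for O2 = 1850/15 = 123.3
Smallest n/ν is C5H10 → limiting reagent.
n(CO2) = (10/2) × 174.0 = 870.0 mol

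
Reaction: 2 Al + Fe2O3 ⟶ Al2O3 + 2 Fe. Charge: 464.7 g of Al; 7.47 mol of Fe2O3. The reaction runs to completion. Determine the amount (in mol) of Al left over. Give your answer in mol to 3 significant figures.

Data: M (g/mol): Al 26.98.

2.28 mol

n(Al) = 464.7 / 26.98 = 17.22 mol
n(Fe2O3) = 7.470 mol
n/ν for Al = 17.22/2 = 8.610
n/ν for Fe2O3 = 7.470/1 = 7.470
Smallest n/ν is Fe2O3 → limiting reagent.
Al consumed = (2/1) × 7.470 = 14.94 mol
Al remaining = 17.22 − 14.94 = 2.280 mol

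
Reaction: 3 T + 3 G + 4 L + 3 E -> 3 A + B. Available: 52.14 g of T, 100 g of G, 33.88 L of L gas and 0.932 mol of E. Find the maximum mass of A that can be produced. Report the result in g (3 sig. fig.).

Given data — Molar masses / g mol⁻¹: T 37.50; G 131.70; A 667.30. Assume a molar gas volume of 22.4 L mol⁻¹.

507 g

n(T) = 52.14 / 37.50 = 1.390 mol
n(G) = 100.0 / 131.70 = 0.7593 mol
n(L) = 33.88 / 22.4 = 1.513 mol
n(E) = 0.9320 mol
n/ν → T: 0.4633, G: 0.2531, L: 0.3783, E: 0.3107; G is limiting.
n(A) = (3/3) × 0.7593 = 0.7593 mol
mass = 0.7593 × 667.30 = 506.7 g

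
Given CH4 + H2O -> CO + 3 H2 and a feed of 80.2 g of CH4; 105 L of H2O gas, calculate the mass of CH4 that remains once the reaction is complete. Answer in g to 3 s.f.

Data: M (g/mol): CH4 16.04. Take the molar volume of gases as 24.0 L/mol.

10.0 g

n(CH4) = 80.20 / 16.04 = 5.000 mol
n(H2O) = 105.0 / 24.0 = 4.375 mol
n/ν → CH4: 5.000, H2O: 4.375; H2O is limiting.
CH4 consumed = (1/1) × 4.375 = 4.375 mol
CH4 remaining = 5.000 − 4.375 = 0.6250 mol
mass = 0.6250 × 16.04 = 10.03 g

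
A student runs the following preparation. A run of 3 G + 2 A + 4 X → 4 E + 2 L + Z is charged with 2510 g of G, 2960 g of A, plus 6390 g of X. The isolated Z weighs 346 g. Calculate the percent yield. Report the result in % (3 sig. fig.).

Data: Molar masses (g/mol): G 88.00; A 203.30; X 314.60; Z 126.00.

54.1 %

n(G) = 2510 / 88.00 = 28.52 mol
n(A) = 2960 / 203.30 = 14.56 mol
n(X) = 6390 / 314.60 = 20.31 mol
n/ν for G = 28.52/3 = 9.507
n/ν for A = 14.56/2 = 7.280
n/ν for X = 20.31/4 = 5.078
Smallest n/ν is X → limiting reagent.
theoretical n(Z) = (1/4) × 20.31 = 5.078 mol → 639.8 g
% yield = 346 / 639.8 × 100 = 54.08 %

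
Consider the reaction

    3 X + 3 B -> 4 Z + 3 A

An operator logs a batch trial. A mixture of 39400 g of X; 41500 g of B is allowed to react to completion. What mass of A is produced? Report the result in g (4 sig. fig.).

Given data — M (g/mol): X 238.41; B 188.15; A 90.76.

15000 g

n(X) = 39400 / 238.41 = 165.3 mol
n(B) = 41500 / 188.15 = 220.6 mol
n/ν → X: 55.10, B: 73.53; X is limiting.
n(A) = (3/3) × 165.3 = 165.3 mol
mass = 165.3 × 90.76 = 15000 g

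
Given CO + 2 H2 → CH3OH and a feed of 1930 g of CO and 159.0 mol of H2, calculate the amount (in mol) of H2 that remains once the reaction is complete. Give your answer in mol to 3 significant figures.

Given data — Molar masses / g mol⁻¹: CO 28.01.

n(CO) = 1930 / 28.01 = 68.90 mol
n(H2) = 159.0 mol
n/ν for CO = 68.90/1 = 68.90
n/ν for H2 = 159.0/2 = 79.50
Smallest n/ν is CO → limiting reagent.
H2 consumed = (2/1) × 68.90 = 137.8 mol
H2 remaining = 159.0 − 137.8 = 21.20 mol

21.2 mol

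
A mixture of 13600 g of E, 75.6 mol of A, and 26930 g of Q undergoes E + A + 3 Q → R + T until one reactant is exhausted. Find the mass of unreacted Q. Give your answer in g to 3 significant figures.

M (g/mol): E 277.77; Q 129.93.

n(E) = 13600 / 277.77 = 48.96 mol
n(A) = 75.60 mol
n(Q) = 26930 / 129.93 = 207.3 mol
n/ν for E = 48.96/1 = 48.96
n/ν for A = 75.60/1 = 75.60
n/ν for Q = 207.3/3 = 69.10
Smallest n/ν is E → limiting reagent.
Q consumed = (3/1) × 48.96 = 146.9 mol
Q remaining = 207.3 − 146.9 = 60.40 mol
mass = 60.40 × 129.93 = 7848 g

7850 g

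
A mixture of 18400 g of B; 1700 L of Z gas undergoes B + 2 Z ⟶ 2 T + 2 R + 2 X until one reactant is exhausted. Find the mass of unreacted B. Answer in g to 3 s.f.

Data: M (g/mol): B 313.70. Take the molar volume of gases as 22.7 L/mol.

6650 g

n(B) = 18400 / 313.70 = 58.65 mol
n(Z) = 1700 / 22.7 = 74.89 mol
n/ν for B = 58.65/1 = 58.65
n/ν for Z = 74.89/2 = 37.45
Smallest n/ν is Z → limiting reagent.
B consumed = (1/2) × 74.89 = 37.45 mol
B remaining = 58.65 − 37.45 = 21.20 mol
mass = 21.20 × 313.70 = 6650 g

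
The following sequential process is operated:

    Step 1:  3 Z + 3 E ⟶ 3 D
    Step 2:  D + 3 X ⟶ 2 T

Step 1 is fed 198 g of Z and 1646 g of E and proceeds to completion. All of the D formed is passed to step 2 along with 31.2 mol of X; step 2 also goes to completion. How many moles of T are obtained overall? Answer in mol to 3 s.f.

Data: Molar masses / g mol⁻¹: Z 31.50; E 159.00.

Step 1:
n(Z) = 198.0 / 31.50 = 6.286 mol
n(E) = 1646 / 159.00 = 10.35 mol
n/ν → Z: 2.095, E: 3.450; Z is limiting.
n(D) produced = (3/3) × 6.286 = 6.286 mol
Step 2:
n(D) available = 6.286 mol
n(X) = 31.20 mol
n/ν → D: 6.286, X: 10.40; D is limiting.
n(T) = (2/1) × 6.286 = 12.57 mol

12.6 mol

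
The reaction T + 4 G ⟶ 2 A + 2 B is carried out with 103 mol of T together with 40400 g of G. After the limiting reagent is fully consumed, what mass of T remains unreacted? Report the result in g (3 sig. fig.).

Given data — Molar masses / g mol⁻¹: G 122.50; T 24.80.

510 g

n(T) = 103.0 mol
n(G) = 40400 / 122.50 = 329.8 mol
n/ν → T: 103.0, G: 82.45; G is limiting.
T consumed = (1/4) × 329.8 = 82.45 mol
T remaining = 103.0 − 82.45 = 20.55 mol
mass = 20.55 × 24.80 = 509.6 g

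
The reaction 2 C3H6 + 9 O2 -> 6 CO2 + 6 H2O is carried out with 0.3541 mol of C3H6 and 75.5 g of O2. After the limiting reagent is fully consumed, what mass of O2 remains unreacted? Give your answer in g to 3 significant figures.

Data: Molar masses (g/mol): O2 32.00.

n(C3H6) = 0.3541 mol
n(O2) = 75.50 / 32.00 = 2.359 mol
n/ν for C3H6 = 0.3541/2 = 0.1771
n/ν for O2 = 2.359/9 = 0.2621
Smallest n/ν is C3H6 → limiting reagent.
O2 consumed = (9/2) × 0.3541 = 1.593 mol
O2 remaining = 2.359 − 1.593 = 0.7660 mol
mass = 0.7660 × 32.00 = 24.51 g

24.5 g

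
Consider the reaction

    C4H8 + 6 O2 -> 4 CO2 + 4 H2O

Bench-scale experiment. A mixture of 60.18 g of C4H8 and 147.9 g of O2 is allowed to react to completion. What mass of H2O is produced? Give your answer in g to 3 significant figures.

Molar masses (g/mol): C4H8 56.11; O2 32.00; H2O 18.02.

55.5 g

n(C4H8) = 60.18 / 56.11 = 1.073 mol
n(O2) = 147.9 / 32.00 = 4.622 mol
n/ν for C4H8 = 1.073/1 = 1.073
n/ν for O2 = 4.622/6 = 0.7703
Smallest n/ν is O2 → limiting reagent.
n(H2O) = (4/6) × 4.622 = 3.081 mol
mass = 3.081 × 18.02 = 55.52 g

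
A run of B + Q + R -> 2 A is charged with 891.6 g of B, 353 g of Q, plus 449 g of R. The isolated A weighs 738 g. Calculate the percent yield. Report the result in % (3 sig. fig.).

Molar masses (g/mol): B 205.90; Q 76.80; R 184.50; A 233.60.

64.9 %

n(B) = 891.6 / 205.90 = 4.330 mol
n(Q) = 353.0 / 76.80 = 4.596 mol
n(R) = 449.0 / 184.50 = 2.434 mol
n/ν for B = 4.330/1 = 4.330
n/ν for Q = 4.596/1 = 4.596
n/ν for R = 2.434/1 = 2.434
Smallest n/ν is R → limiting reagent.
theoretical n(A) = (2/1) × 2.434 = 4.868 mol → 1137 g
% yield = 738 / 1137 × 100 = 64.91 %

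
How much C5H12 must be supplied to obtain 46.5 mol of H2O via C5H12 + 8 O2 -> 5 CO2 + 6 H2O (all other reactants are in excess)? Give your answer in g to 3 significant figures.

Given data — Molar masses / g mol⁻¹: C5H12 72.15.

559 g

n(H2O) = 46.50 mol
n(C5H12) = (1/6) × 46.50 = 7.750 mol
mass = 7.750 × 72.15 = 559.2 g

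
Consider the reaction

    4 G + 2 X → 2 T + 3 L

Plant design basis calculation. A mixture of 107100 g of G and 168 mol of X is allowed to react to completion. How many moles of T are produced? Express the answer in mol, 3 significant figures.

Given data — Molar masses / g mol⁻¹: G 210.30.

n(G) = 107100 / 210.30 = 509.3 mol
n(X) = 168.0 mol
n/ν → G: 127.3, X: 84.00; X is limiting.
n(T) = (2/2) × 168.0 = 168.0 mol

168 mol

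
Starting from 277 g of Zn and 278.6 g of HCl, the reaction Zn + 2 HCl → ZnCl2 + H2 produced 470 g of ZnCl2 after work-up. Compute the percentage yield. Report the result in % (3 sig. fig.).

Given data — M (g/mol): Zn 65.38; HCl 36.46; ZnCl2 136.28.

n(Zn) = 277.0 / 65.38 = 4.237 mol
n(HCl) = 278.6 / 36.46 = 7.641 mol
n/ν → Zn: 4.237, HCl: 3.821; HCl is limiting.
theoretical n(ZnCl2) = (1/2) × 7.641 = 3.821 mol → 520.7 g
% yield = 470 / 520.7 × 100 = 90.26 %

90.3 %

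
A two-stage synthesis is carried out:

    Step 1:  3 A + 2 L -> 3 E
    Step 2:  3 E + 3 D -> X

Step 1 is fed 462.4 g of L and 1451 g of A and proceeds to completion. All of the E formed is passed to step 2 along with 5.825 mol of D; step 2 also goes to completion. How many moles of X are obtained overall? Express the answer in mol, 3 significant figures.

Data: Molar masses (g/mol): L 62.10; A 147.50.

Step 1:
n(L) = 462.4 / 62.10 = 7.446 mol
n(A) = 1451 / 147.50 = 9.837 mol
n/ν for L = 7.446/2 = 3.723
n/ν for A = 9.837/3 = 3.279
Smallest n/ν is A → limiting reagent.
n(E) produced = (3/3) × 9.837 = 9.837 mol
Step 2:
n(E) available = 9.837 mol
n(D) = 5.825 mol
n/ν for E = 9.837/3 = 3.279
n/ν for D = 5.825/3 = 1.942
Smallest n/ν is D → limiting reagent.
n(X) = (1/3) × 5.825 = 1.942 mol

1.94 mol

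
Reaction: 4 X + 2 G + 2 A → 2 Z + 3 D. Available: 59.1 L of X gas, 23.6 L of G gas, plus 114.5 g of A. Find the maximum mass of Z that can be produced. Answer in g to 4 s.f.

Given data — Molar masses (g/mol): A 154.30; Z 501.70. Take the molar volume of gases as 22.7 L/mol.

n(X) = 59.10 / 22.7 = 2.604 mol
n(G) = 23.60 / 22.7 = 1.040 mol
n(A) = 114.5 / 154.30 = 0.7421 mol
n/ν for X = 2.604/4 = 0.6510
n/ν for G = 1.040/2 = 0.5200
n/ν for A = 0.7421/2 = 0.3711
Smallest n/ν is A → limiting reagent.
n(Z) = (2/2) × 0.7421 = 0.7421 mol
mass = 0.7421 × 501.70 = 372.3 g

372.3 g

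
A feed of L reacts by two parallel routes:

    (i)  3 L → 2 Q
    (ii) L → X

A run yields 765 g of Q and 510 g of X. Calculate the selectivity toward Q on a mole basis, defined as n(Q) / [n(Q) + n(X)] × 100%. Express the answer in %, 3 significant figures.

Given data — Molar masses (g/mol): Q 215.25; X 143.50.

50.0 %

n(Q) = 765 / 215.25 = 3.554 mol
n(X) = 510 / 143.50 = 3.554 mol
selectivity = 3.554/(3.554+3.554) × 100 = 50.00 %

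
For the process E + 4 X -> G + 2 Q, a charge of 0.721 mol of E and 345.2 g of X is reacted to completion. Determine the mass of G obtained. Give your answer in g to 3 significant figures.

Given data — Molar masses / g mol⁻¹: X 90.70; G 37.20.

n(E) = 0.7210 mol
n(X) = 345.2 / 90.70 = 3.806 mol
n/ν → E: 0.7210, X: 0.9515; E is limiting.
n(G) = (1/1) × 0.7210 = 0.7210 mol
mass = 0.7210 × 37.20 = 26.82 g

26.8 g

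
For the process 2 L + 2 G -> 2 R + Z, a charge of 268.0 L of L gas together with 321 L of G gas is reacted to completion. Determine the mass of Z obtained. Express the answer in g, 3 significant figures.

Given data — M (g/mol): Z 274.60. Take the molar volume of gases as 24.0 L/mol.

1530 g

n(L) = 268.0 / 24.0 = 11.17 mol
n(G) = 321.0 / 24.0 = 13.38 mol
n/ν for L = 11.17/2 = 5.585
n/ν for G = 13.38/2 = 6.690
Smallest n/ν is L → limiting reagent.
n(Z) = (1/2) × 11.17 = 5.585 mol
mass = 5.585 × 274.60 = 1534 g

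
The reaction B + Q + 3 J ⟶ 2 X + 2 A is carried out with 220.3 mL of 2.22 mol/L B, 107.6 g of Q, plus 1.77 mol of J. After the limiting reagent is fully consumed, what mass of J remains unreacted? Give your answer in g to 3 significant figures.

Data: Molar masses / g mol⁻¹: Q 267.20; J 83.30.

46.8 g

n(B) = 2.22 × 220.3/1000 = 0.4891 mol
n(Q) = 107.6 / 267.20 = 0.4027 mol
n(J) = 1.770 mol
n/ν for B = 0.4891/1 = 0.4891
n/ν for Q = 0.4027/1 = 0.4027
n/ν for J = 1.770/3 = 0.5900
Smallest n/ν is Q → limiting reagent.
J consumed = (3/1) × 0.4027 = 1.208 mol
J remaining = 1.770 − 1.208 = 0.5620 mol
mass = 0.5620 × 83.30 = 46.81 g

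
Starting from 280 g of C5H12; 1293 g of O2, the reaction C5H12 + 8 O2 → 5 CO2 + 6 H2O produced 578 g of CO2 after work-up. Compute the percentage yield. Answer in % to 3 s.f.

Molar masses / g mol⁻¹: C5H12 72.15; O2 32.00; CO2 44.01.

n(C5H12) = 280.0 / 72.15 = 3.881 mol
n(O2) = 1293 / 32.00 = 40.41 mol
n/ν for C5H12 = 3.881/1 = 3.881
n/ν for O2 = 40.41/8 = 5.051
Smallest n/ν is C5H12 → limiting reagent.
theoretical n(CO2) = (5/1) × 3.881 = 19.41 mol → 854.2 g
% yield = 578 / 854.2 × 100 = 67.67 %

67.7 %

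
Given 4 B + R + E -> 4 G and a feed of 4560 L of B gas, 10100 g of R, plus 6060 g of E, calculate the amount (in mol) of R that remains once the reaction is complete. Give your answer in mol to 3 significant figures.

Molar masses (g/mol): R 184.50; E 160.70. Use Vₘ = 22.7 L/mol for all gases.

17.0 mol

n(B) = 4560 / 22.7 = 200.9 mol
n(R) = 10100 / 184.50 = 54.74 mol
n(E) = 6060 / 160.70 = 37.71 mol
n/ν for B = 200.9/4 = 50.23
n/ν for R = 54.74/1 = 54.74
n/ν for E = 37.71/1 = 37.71
Smallest n/ν is E → limiting reagent.
R consumed = (1/1) × 37.71 = 37.71 mol
R remaining = 54.74 − 37.71 = 17.03 mol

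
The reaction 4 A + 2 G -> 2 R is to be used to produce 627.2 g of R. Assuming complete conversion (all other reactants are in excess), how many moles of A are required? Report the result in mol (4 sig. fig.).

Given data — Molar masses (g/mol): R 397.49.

n(R) = 627.2 / 397.49 = 1.578 mol
n(A) = (4/2) × 1.578 = 3.156 mol

3.156 mol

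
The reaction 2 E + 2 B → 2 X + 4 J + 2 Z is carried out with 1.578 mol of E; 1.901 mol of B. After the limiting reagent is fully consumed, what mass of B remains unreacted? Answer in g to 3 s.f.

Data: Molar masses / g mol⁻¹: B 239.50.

n(E) = 1.578 mol
n(B) = 1.901 mol
n/ν for E = 1.578/2 = 0.7890
n/ν for B = 1.901/2 = 0.9505
Smallest n/ν is E → limiting reagent.
B consumed = (2/2) × 1.578 = 1.578 mol
B remaining = 1.901 − 1.578 = 0.3230 mol
mass = 0.3230 × 239.50 = 77.36 g

77.4 g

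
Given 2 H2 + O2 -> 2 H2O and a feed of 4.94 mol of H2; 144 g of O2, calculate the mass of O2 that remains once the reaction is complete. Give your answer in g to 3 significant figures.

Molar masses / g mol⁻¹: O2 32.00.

n(H2) = 4.940 mol
n(O2) = 144.0 / 32.00 = 4.500 mol
n/ν → H2: 2.470, O2: 4.500; H2 is limiting.
O2 consumed = (1/2) × 4.940 = 2.470 mol
O2 remaining = 4.500 − 2.470 = 2.030 mol
mass = 2.030 × 32.00 = 64.96 g

65.0 g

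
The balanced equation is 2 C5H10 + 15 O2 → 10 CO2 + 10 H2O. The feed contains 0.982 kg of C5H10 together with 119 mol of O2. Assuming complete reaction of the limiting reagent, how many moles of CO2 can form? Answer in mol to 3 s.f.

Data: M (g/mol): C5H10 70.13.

70.0 mol

n(C5H10) = 0.9820×1000 / 70.13 = 14.00 mol
n(O2) = 119.0 mol
n/ν → C5H10: 7.000, O2: 7.933; C5H10 is limiting.
n(CO2) = (10/2) × 14.00 = 70.00 mol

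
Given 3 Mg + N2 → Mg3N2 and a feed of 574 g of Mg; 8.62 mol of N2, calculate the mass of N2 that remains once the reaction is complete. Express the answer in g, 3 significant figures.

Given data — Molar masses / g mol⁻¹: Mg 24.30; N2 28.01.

20.9 g

n(Mg) = 574.0 / 24.30 = 23.62 mol
n(N2) = 8.620 mol
n/ν for Mg = 23.62/3 = 7.873
n/ν for N2 = 8.620/1 = 8.620
Smallest n/ν is Mg → limiting reagent.
N2 consumed = (1/3) × 23.62 = 7.873 mol
N2 remaining = 8.620 − 7.873 = 0.7470 mol
mass = 0.7470 × 28.01 = 20.92 g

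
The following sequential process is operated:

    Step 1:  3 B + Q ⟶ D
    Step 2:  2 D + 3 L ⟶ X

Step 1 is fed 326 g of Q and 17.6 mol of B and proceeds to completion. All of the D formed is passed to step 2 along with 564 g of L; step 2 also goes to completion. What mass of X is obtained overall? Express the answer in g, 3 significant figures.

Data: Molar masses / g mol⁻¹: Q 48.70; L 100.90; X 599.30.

Step 1:
n(Q) = 326.0 / 48.70 = 6.694 mol
n(B) = 17.60 mol
n/ν for Q = 6.694/1 = 6.694
n/ν for B = 17.60/3 = 5.867
Smallest n/ν is B → limiting reagent.
n(D) produced = (1/3) × 17.60 = 5.867 mol
Step 2:
n(D) available = 5.867 mol
n(L) = 564.0 / 100.90 = 5.590 mol
n/ν for D = 5.867/2 = 2.934
n/ν for L = 5.590/3 = 1.863
Smallest n/ν is L → limiting reagent.
n(X) = (1/3) × 5.590 = 1.863 mol
mass = 1.863 × 599.30 = 1116 g

1120 g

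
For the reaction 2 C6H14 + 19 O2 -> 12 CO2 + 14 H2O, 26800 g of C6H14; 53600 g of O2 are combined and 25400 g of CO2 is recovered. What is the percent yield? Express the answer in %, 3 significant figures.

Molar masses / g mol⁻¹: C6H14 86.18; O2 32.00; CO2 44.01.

54.6 %

n(C6H14) = 26800 / 86.18 = 311.0 mol
n(O2) = 53600 / 32.00 = 1675 mol
n/ν for C6H14 = 311.0/2 = 155.5
n/ν for O2 = 1675/19 = 88.16
Smallest n/ν is O2 → limiting reagent.
theoretical n(CO2) = (12/19) × 1675 = 1058 mol → 46560 g
% yield = 25400 / 46560 × 100 = 54.55 %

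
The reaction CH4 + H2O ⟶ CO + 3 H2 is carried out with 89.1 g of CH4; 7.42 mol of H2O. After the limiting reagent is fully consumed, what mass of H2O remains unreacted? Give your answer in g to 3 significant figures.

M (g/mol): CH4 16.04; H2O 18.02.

n(CH4) = 89.10 / 16.04 = 5.555 mol
n(H2O) = 7.420 mol
n/ν for CH4 = 5.555/1 = 5.555
n/ν for H2O = 7.420/1 = 7.420
Smallest n/ν is CH4 → limiting reagent.
H2O consumed = (1/1) × 5.555 = 5.555 mol
H2O remaining = 7.420 − 5.555 = 1.865 mol
mass = 1.865 × 18.02 = 33.61 g

33.6 g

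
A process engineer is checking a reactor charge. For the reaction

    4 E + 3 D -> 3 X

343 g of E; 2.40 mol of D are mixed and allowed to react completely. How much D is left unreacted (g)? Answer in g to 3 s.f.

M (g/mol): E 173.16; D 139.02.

n(E) = 343.0 / 173.16 = 1.981 mol
n(D) = 2.400 mol
n/ν → E: 0.4953, D: 0.8000; E is limiting.
D consumed = (3/4) × 1.981 = 1.486 mol
D remaining = 2.400 − 1.486 = 0.9140 mol
mass = 0.9140 × 139.02 = 127.1 g

127 g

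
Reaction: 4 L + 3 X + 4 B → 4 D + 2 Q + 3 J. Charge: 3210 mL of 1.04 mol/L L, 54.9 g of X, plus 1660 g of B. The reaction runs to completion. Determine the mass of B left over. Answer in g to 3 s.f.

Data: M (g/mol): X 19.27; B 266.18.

771 g

n(L) = 1.04 × 3210/1000 = 3.338 mol
n(X) = 54.90 / 19.27 = 2.849 mol
n(B) = 1660 / 266.18 = 6.236 mol
n/ν for L = 3.338/4 = 0.8345
n/ν for X = 2.849/3 = 0.9497
n/ν for B = 6.236/4 = 1.559
Smallest n/ν is L → limiting reagent.
B consumed = (4/4) × 3.338 = 3.338 mol
B remaining = 6.236 − 3.338 = 2.898 mol
mass = 2.898 × 266.18 = 771.4 g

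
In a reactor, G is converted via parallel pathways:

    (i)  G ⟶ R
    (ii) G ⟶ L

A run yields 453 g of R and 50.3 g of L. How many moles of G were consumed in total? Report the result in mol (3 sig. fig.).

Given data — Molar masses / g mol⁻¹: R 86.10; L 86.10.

5.85 mol

n(R) = 453 / 86.10 = 5.261 mol
n(L) = 50.3 / 86.10 = 0.5842 mol
n(G) via (i) = (1/1)×5.261 = 5.261 mol
n(G) via (ii) = (1/1)×0.5842 = 0.5842 mol
total n(G) = 5.261 + 0.5842 = 5.845 mol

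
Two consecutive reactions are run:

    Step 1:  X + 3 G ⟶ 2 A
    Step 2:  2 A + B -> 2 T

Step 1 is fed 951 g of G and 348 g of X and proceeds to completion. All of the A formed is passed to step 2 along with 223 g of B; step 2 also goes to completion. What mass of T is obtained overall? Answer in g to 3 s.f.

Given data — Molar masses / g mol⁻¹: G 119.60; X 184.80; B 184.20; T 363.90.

Step 1:
n(G) = 951.0 / 119.60 = 7.952 mol
n(X) = 348.0 / 184.80 = 1.883 mol
n/ν for G = 7.952/3 = 2.651
n/ν for X = 1.883/1 = 1.883
Smallest n/ν is X → limiting reagent.
n(A) produced = (2/1) × 1.883 = 3.766 mol
Step 2:
n(A) available = 3.766 mol
n(B) = 223.0 / 184.20 = 1.211 mol
n/ν for A = 3.766/2 = 1.883
n/ν for B = 1.211/1 = 1.211
Smallest n/ν is B → limiting reagent.
n(T) = (2/1) × 1.211 = 2.422 mol
mass = 2.422 × 363.90 = 881.4 g

881 g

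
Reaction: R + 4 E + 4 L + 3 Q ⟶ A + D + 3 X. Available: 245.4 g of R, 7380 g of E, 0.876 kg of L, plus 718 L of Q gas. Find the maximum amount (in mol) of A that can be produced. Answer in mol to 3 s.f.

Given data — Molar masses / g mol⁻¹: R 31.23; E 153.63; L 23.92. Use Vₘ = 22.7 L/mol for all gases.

n(R) = 245.4 / 31.23 = 7.858 mol
n(E) = 7380 / 153.63 = 48.04 mol
n(L) = 0.8760×1000 / 23.92 = 36.62 mol
n(Q) = 718.0 / 22.7 = 31.63 mol
n/ν → R: 7.858, E: 12.01, L: 9.155, Q: 10.54; R is limiting.
n(A) = (1/1) × 7.858 = 7.858 mol

7.86 mol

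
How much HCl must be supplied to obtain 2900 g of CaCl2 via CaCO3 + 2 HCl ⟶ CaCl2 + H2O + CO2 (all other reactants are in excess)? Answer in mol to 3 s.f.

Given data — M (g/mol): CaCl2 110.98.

52.3 mol

n(CaCl2) = 2900 / 110.98 = 26.13 mol
n(HCl) = (2/1) × 26.13 = 52.26 mol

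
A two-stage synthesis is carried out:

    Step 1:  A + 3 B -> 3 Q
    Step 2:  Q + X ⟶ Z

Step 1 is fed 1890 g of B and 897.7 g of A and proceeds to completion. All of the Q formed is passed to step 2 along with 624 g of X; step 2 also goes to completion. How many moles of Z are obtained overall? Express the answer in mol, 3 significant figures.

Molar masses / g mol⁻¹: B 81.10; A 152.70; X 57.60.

Step 1:
n(B) = 1890 / 81.10 = 23.30 mol
n(A) = 897.7 / 152.70 = 5.879 mol
n/ν for B = 23.30/3 = 7.767
n/ν for A = 5.879/1 = 5.879
Smallest n/ν is A → limiting reagent.
n(Q) produced = (3/1) × 5.879 = 17.64 mol
Step 2:
n(Q) available = 17.64 mol
n(X) = 624.0 / 57.60 = 10.83 mol
n/ν for Q = 17.64/1 = 17.64
n/ν for X = 10.83/1 = 10.83
Smallest n/ν is X → limiting reagent.
n(Z) = (1/1) × 10.83 = 10.83 mol

10.8 mol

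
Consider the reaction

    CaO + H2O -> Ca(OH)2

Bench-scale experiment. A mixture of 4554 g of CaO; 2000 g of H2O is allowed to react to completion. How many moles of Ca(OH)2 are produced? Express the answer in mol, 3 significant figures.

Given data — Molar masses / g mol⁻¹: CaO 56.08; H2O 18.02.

n(CaO) = 4554 / 56.08 = 81.21 mol
n(H2O) = 2000 / 18.02 = 111.0 mol
n/ν → CaO: 81.21, H2O: 111.0; CaO is limiting.
n(Ca(OH)2) = (1/1) × 81.21 = 81.21 mol

81.2 mol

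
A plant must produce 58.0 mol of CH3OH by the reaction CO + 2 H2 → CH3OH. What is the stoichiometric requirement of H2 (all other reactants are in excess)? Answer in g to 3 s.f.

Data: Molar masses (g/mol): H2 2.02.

n(CH3OH) = 58.00 mol
n(H2) = (2/1) × 58.00 = 116.0 mol
mass = 116.0 × 2.02 = 234.3 g

234 g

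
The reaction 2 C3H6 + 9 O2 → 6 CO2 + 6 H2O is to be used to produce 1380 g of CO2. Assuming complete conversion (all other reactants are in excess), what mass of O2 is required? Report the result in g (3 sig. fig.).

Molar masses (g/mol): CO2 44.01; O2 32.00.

1510 g

n(CO2) = 1380 / 44.01 = 31.36 mol
n(O2) = (9/6) × 31.36 = 47.04 mol
mass = 47.04 × 32.00 = 1505 g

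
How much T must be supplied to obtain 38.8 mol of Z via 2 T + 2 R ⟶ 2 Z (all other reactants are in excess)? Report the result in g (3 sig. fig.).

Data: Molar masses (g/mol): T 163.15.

6330 g

n(Z) = 38.80 mol
n(T) = (2/2) × 38.80 = 38.80 mol
mass = 38.80 × 163.15 = 6330 g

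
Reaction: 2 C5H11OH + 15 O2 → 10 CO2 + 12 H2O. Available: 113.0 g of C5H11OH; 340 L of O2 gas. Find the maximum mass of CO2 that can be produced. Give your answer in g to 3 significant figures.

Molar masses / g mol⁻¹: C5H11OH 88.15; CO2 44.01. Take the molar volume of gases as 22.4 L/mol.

282 g

n(C5H11OH) = 113.0 / 88.15 = 1.282 mol
n(O2) = 340.0 / 22.4 = 15.18 mol
n/ν for C5H11OH = 1.282/2 = 0.6410
n/ν for O2 = 15.18/15 = 1.012
Smallest n/ν is C5H11OH → limiting reagent.
n(CO2) = (10/2) × 1.282 = 6.410 mol
mass = 6.410 × 44.01 = 282.1 g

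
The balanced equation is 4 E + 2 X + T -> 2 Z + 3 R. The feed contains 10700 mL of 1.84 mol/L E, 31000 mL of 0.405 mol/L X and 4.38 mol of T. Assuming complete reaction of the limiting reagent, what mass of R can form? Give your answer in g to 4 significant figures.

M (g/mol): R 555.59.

n(E) = 1.84 × 10700/1000 = 19.69 mol
n(X) = 0.405 × 31000/1000 = 12.56 mol
n(T) = 4.380 mol
n/ν for E = 19.69/4 = 4.923
n/ν for X = 12.56/2 = 6.280
n/ν for T = 4.380/1 = 4.380
Smallest n/ν is T → limiting reagent.
n(R) = (3/1) × 4.380 = 13.14 mol
mass = 13.14 × 555.59 = 7300 g

7300 g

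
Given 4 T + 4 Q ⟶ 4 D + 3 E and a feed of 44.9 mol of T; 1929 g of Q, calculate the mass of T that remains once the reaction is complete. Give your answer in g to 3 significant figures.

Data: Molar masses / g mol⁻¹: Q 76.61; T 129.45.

2550 g

n(T) = 44.90 mol
n(Q) = 1929 / 76.61 = 25.18 mol
n/ν for T = 44.90/4 = 11.23
n/ν for Q = 25.18/4 = 6.295
Smallest n/ν is Q → limiting reagent.
T consumed = (4/4) × 25.18 = 25.18 mol
T remaining = 44.90 − 25.18 = 19.72 mol
mass = 19.72 × 129.45 = 2553 g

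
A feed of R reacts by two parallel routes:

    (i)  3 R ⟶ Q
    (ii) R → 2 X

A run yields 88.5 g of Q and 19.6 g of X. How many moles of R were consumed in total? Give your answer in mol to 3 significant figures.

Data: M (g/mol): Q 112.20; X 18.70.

2.89 mol

n(Q) = 88.5 / 112.20 = 0.7888 mol
n(X) = 19.6 / 18.70 = 1.048 mol
n(R) via (i) = (3/1)×0.7888 = 2.366 mol
n(R) via (ii) = (1/2)×1.048 = 0.5240 mol
total n(R) = 2.366 + 0.5240 = 2.890 mol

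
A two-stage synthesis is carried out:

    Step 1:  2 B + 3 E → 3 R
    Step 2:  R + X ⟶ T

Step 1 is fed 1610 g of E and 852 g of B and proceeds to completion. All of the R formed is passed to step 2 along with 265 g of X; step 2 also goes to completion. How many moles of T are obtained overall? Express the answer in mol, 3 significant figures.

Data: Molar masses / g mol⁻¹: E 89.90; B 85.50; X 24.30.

Step 1:
n(E) = 1610 / 89.90 = 17.91 mol
n(B) = 852.0 / 85.50 = 9.965 mol
n/ν for E = 17.91/3 = 5.970
n/ν for B = 9.965/2 = 4.983
Smallest n/ν is B → limiting reagent.
n(R) produced = (3/2) × 9.965 = 14.95 mol
Step 2:
n(R) available = 14.95 mol
n(X) = 265.0 / 24.30 = 10.91 mol
n/ν for R = 14.95/1 = 14.95
n/ν for X = 10.91/1 = 10.91
Smallest n/ν is X → limiting reagent.
n(T) = (1/1) × 10.91 = 10.91 mol

10.9 mol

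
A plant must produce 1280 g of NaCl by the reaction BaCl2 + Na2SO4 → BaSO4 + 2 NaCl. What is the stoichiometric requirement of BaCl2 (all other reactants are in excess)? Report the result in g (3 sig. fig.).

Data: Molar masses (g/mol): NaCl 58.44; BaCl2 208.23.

n(NaCl) = 1280 / 58.44 = 21.90 mol
n(BaCl2) = (1/2) × 21.90 = 10.95 mol
mass = 10.95 × 208.23 = 2280 g

2280 g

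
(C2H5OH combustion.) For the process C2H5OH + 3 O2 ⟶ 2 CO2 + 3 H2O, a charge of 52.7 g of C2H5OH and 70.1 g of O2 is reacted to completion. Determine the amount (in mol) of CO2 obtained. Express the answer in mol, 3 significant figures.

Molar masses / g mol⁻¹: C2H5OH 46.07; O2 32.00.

n(C2H5OH) = 52.70 / 46.07 = 1.144 mol
n(O2) = 70.10 / 32.00 = 2.191 mol
n/ν → C2H5OH: 1.144, O2: 0.7303; O2 is limiting.
n(CO2) = (2/3) × 2.191 = 1.461 mol

1.46 mol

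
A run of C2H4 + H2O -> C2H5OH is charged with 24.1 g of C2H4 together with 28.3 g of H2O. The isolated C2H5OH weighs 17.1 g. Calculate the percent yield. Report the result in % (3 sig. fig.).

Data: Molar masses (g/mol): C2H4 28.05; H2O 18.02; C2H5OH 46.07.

43.2 %

n(C2H4) = 24.10 / 28.05 = 0.8592 mol
n(H2O) = 28.30 / 18.02 = 1.570 mol
n/ν for C2H4 = 0.8592/1 = 0.8592
n/ν for H2O = 1.570/1 = 1.570
Smallest n/ν is C2H4 → limiting reagent.
theoretical n(C2H5OH) = (1/1) × 0.8592 = 0.8592 mol → 39.58 g
% yield = 17.1 / 39.58 × 100 = 43.20 %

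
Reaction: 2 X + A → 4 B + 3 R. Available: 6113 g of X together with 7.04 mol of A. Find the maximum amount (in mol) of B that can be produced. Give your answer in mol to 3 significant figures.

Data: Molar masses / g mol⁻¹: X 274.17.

n(X) = 6113 / 274.17 = 22.30 mol
n(A) = 7.040 mol
n/ν → X: 11.15, A: 7.040; A is limiting.
n(B) = (4/1) × 7.040 = 28.16 mol

28.2 mol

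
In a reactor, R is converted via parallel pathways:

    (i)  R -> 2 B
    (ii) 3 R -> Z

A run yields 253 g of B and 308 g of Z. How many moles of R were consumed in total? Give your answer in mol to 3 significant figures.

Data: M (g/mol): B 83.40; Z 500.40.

n(B) = 253 / 83.40 = 3.034 mol
n(Z) = 308 / 500.40 = 0.6155 mol
n(R) via (i) = (1/2)×3.034 = 1.517 mol
n(R) via (ii) = (3/1)×0.6155 = 1.847 mol
total n(R) = 1.517 + 1.847 = 3.364 mol

3.36 mol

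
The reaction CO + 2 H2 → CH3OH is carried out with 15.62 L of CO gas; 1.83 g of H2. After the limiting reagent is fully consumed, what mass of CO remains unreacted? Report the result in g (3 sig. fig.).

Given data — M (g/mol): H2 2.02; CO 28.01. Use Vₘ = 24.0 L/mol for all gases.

n(CO) = 15.62 / 24.0 = 0.6508 mol
n(H2) = 1.830 / 2.02 = 0.9059 mol
n/ν for CO = 0.6508/1 = 0.6508
n/ν for H2 = 0.9059/2 = 0.4530
Smallest n/ν is H2 → limiting reagent.
CO consumed = (1/2) × 0.9059 = 0.4530 mol
CO remaining = 0.6508 − 0.4530 = 0.1978 mol
mass = 0.1978 × 28.01 = 5.540 g

5.54 g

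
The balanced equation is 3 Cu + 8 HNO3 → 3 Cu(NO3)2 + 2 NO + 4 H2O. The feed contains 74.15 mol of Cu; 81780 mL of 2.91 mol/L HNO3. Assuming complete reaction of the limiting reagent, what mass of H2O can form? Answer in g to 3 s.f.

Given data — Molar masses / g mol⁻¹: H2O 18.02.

n(Cu) = 74.15 mol
n(HNO3) = 2.91 × 81780/1000 = 238.0 mol
n/ν for Cu = 74.15/3 = 24.72
n/ν for HNO3 = 238.0/8 = 29.75
Smallest n/ν is Cu → limiting reagent.
n(H2O) = (4/3) × 74.15 = 98.87 mol
mass = 98.87 × 18.02 = 1782 g

1780 g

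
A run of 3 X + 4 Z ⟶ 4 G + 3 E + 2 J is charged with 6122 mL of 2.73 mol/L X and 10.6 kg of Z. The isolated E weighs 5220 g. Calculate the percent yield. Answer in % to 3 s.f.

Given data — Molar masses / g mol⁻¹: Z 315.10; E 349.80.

89.3 %

n(X) = 2.73 × 6122/1000 = 16.71 mol
n(Z) = 10.60×1000 / 315.10 = 33.64 mol
n/ν → X: 5.570, Z: 8.410; X is limiting.
theoretical n(E) = (3/3) × 16.71 = 16.71 mol → 5845 g
% yield = 5220 / 5845 × 100 = 89.31 %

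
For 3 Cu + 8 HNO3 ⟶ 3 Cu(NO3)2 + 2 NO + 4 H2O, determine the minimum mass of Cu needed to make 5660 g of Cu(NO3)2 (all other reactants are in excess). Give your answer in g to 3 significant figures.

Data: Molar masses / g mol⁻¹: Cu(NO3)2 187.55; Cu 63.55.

n(Cu(NO3)2) = 5660 / 187.55 = 30.18 mol
n(Cu) = (3/3) × 30.18 = 30.18 mol
mass = 30.18 × 63.55 = 1918 g

1920 g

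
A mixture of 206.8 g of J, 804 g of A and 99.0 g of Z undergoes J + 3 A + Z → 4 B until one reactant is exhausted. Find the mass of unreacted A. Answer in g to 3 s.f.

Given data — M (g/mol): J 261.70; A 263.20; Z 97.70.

n(J) = 206.8 / 261.70 = 0.7902 mol
n(A) = 804.0 / 263.20 = 3.055 mol
n(Z) = 99.00 / 97.70 = 1.013 mol
n/ν → J: 0.7902, A: 1.018, Z: 1.013; J is limiting.
A consumed = (3/1) × 0.7902 = 2.371 mol
A remaining = 3.055 − 2.371 = 0.6840 mol
mass = 0.6840 × 263.20 = 180.0 g

180 g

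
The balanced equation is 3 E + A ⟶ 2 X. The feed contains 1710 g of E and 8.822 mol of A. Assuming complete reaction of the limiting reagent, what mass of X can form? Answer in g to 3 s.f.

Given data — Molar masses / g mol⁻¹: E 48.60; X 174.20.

3070 g

n(E) = 1710 / 48.60 = 35.19 mol
n(A) = 8.822 mol
n/ν for E = 35.19/3 = 11.73
n/ν for A = 8.822/1 = 8.822
Smallest n/ν is A → limiting reagent.
n(X) = (2/1) × 8.822 = 17.64 mol
mass = 17.64 × 174.20 = 3073 g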